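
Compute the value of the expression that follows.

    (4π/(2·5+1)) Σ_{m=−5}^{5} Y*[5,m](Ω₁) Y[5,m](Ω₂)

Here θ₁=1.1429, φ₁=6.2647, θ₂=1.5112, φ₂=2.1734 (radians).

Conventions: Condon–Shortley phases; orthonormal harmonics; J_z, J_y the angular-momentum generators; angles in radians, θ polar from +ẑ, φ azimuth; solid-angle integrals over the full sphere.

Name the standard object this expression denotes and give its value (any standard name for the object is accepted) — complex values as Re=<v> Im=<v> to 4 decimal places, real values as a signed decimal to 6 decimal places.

This sum is the spherical-harmonic addition theorem: it equals the Legendre polynomial P_l(cos γ) of the angle γ between the two directions.
Expand P_5 via completeness: Σ_{m} conj(Y_{5,m}) at Ω₁ times Y_{5,m} at Ω₂ —
  [-5]  conj(Y_{5,-5})(Ω₁) = (0.288145, -0.026708) ; Y_{5,-5}(Ω₂) = (-0.058985, 0.456230) ; Δ = (-0.004811, 0.133036)
  [-4]  conj(Y_{5,-4})(Ω₁) = (0.416216, -0.030832) ; Y_{5,-4}(Ω₂) = (-0.064613, -0.057960) ; Δ = (-0.028680, -0.022132)
  [-3]  conj(Y_{5,-3})(Ω₁) = (0.143010, -0.007939) ; Y_{5,-3}(Ω₂) = (-0.323805, 0.078217) ; Δ = (-0.045686, 0.013756)
  [-2]  conj(Y_{5,-2})(Ω₁) = (-0.281244, 0.010402) ; Y_{5,-2}(Ω₂) = (0.035576, -0.092937) ; Δ = (-0.009039, 0.026508)
  [-1]  conj(Y_{5,-1})(Ω₁) = (-0.229595, 0.004245) ; Y_{5,-1}(Ω₂) = (-0.172258, -0.250387) ; Δ = (0.040612, 0.056756)
  [+0]  conj(Y_{5,0})(Ω₁) = (0.233651, -0.000000) ; Y_{5,0}(Ω₂) = (0.102761, 0.000000) ; Δ = (0.024010, 0.000000)
  [+1]  conj(Y_{5,1})(Ω₁) = (0.229595, 0.004245) ; Y_{5,1}(Ω₂) = (0.172258, -0.250387) ; Δ = (0.040612, -0.056756)
  [+2]  conj(Y_{5,2})(Ω₁) = (-0.281244, -0.010402) ; Y_{5,2}(Ω₂) = (0.035576, 0.092937) ; Δ = (-0.009039, -0.026508)
  [+3]  conj(Y_{5,3})(Ω₁) = (-0.143010, -0.007939) ; Y_{5,3}(Ω₂) = (0.323805, 0.078217) ; Δ = (-0.045686, -0.013756)
  [+4]  conj(Y_{5,4})(Ω₁) = (0.416216, 0.030832) ; Y_{5,4}(Ω₂) = (-0.064613, 0.057960) ; Δ = (-0.028680, 0.022132)
  [+5]  conj(Y_{5,5})(Ω₁) = (-0.288145, -0.026708) ; Y_{5,5}(Ω₂) = (0.058985, 0.456230) ; Δ = (-0.004811, -0.133036)
Σ over m = (-0.071197, 0.000000); ×(4π/11) → (-0.081336, 0.000000). Real part: -0.081336

Legendre polynomial (addition theorem), -0.081336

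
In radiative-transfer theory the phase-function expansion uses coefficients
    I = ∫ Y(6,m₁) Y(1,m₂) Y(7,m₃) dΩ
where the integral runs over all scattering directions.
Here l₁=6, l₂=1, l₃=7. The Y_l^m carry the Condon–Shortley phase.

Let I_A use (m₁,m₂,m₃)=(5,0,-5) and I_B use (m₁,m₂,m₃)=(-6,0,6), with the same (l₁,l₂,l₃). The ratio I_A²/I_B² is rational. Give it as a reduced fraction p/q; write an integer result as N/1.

Same 6,1,7: normalisation and zero-m 3j drop out of the ratio.
A: Δ: 0! 12! 2! / 15! → 1/1365; sum: t=0:+1/39916800 = 1/39916800; 3j²(6 1 7; 5 0 -5) = Δ·Π!·Σ² = 8/455  (sign +1)
B: Δ: 0! 12! 2! / 15! → 1/1365; sum: t=0:+1/479001600 = 1/479001600; 3j²(6 1 7; -6 0 6) = Δ·Π!·Σ² = 1/105  (sign -1)
I_A²/I_B² = (8/455)/(1/105) = 24/13

24/13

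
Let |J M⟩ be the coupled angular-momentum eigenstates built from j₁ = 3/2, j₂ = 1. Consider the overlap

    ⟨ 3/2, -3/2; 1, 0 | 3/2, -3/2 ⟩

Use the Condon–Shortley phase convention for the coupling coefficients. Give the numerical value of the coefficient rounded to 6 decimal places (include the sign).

√[4·1!2!1!/5! · 0!3!1!1!0!3!] = √(12/5)
  +(−1)^1/∏(1,0,2,0,0,1)! = -1/2  (running -1/2)
⟨..|..⟩ = √(12/5)·(-1/2) = -0.774597

-0.774597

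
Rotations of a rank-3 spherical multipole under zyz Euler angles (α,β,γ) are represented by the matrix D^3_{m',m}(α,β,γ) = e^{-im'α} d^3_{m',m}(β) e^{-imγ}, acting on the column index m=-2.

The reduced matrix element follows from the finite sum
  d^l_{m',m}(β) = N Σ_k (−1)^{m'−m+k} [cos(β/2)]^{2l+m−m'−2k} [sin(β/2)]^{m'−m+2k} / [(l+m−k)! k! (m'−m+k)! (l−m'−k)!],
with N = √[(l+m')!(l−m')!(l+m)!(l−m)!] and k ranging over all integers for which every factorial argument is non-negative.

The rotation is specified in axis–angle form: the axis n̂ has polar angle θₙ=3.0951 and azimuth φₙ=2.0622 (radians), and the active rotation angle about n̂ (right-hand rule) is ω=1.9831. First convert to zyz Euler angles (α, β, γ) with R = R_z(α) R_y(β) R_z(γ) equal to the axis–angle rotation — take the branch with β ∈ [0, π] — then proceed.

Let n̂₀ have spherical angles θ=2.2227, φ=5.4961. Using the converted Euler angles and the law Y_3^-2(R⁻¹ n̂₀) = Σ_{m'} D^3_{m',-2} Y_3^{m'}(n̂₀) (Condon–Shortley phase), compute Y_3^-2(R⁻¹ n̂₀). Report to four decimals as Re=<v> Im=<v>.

Axis–angle → zyz. n̂ = (sinθₙcosφₙ, sinθₙsinφₙ, cosθₙ) = (-0.021930, +0.040976, -0.998919), ω = 1.9831.
R = I cosω + sinω [n̂]ₓ + (1−cosω) n̂n̂ᵀ gives
  R = [-0.400047, +0.913951, +0.068228; -0.916469, -0.398369, -0.037242; -0.006858, -0.077427, +0.996974]
β = atan2(√(R₁₃²+R₂₃²), R₃₃) = 0.077809; α = atan2(R₂₃, R₁₃) mod 2π = 5.783534; γ = atan2(R₃₂, −R₃₁) mod 2π = 4.800727
Need the full column D^3_{m',-2} for m'=−3..3 at α=5.7835, β=0.0778, γ=4.8007.
cos(β/2)=0.999243, sin(β/2)=0.038895
d^3_{-3,-2}: single k=1 term ⇒ +0.094912;  D = -0.023345+0.091996i
d^3_{-2,-2}: k∈[0..1] ⇒ +0.995469 -0.007541 = +0.987927;  D = -0.672086+0.724086i
d^3_{-1,-2}: k∈[0..1] ⇒ -0.122531 +0.000371 = -0.122159;  D = +0.115843-0.038772i
d^3_{0,-2}: k∈[0..1] ⇒ +0.008261 -0.000013 = +0.008248;  D = -0.008120-0.001450i
d^3_{1,-2}: k∈[0..1] ⇒ -0.000371 +0.000000 = -0.000371;  D = +0.000289+0.000232i
d^3_{2,-2}: k∈[0..1] ⇒ +0.000011 -0.000000 = +0.000011;  D = -0.000004-0.000011i
d^3_{3,-2}: single k=0 term ⇒ -0.000000;  D = -0.000000+0.000000i
Y_3^{m'}(θ=2.2227,φ=5.4961) and Σ D·Y over m':
  (-0.0233+0.0920i)·(-0.1489+0.1474i)  (-0.6721+0.7241i)·(+0.0013-0.3918i)  (+0.1158-0.0388i)·(+0.1524+0.1529i)  (-0.0081-0.0014i)·(+0.2625+0.0000i)  (+0.0003+0.0002i)·(-0.1524+0.1529i)  (-0.0000-0.0000i)·(+0.0013+0.3918i)  (-0.0000+0.0000i)·(+0.1489+0.1474i)
Y_3^-2(R⁻¹ n̂) = +0.294106+0.258575i

Re=0.2941 Im=0.2586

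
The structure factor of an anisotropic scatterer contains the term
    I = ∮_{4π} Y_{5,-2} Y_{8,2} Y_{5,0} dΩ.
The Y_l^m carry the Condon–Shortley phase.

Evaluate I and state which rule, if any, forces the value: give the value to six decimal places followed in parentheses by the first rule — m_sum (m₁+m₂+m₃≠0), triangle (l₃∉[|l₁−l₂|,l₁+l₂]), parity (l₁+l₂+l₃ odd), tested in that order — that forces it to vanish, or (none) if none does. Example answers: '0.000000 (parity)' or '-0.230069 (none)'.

0.023747 (none)

Rules hold: Σm=0, L=18 even, 3≤5≤13.
N = 11·17·11 = 2057
Δ = 8!·2!·8!/19! = 1/37413090
Racah Σ t=3..5: t=3:−1/1036800 t=4:+1/331776 t=5:−1/1036800 = 1/921600
⇒ 3j(5 8 5; 0 0 0)² = 490/46189, sgn -1
Racah Σ t=5..7: t=5:−1/1036800 t=6:+1/829440 t=7:−1/7257600 = 1/9676800
⇒ 3j(5 8 5; -2 2 0)² = 15/46189, sgn -1
4πI² = N·(3j₀)²·(3jₘ)² = 7350/1037153
I = +1·√(0.00708671/4π) = 0.02374747
No selection rule forces the value: the integral is nonzero (none).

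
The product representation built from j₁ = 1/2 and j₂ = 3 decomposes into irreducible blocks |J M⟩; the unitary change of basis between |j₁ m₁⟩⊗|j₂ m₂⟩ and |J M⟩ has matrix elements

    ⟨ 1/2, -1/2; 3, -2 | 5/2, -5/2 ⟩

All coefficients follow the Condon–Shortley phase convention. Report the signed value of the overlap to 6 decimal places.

-0.377964  (= −√(1/7))

j₁+j₂−J=1  J+j₁−j₂=0  J−j₁+j₂=5  j₁+j₂+J+1=7
(j₁±m₁, j₂±m₂, J±M) = (0,1,1,5,0,5)
P² = 14400/7
sum k=1..1:
  [1] −1/120 = -1/120
S = -1/120
C² = P²·S² = 1/7 ; C = -0.377964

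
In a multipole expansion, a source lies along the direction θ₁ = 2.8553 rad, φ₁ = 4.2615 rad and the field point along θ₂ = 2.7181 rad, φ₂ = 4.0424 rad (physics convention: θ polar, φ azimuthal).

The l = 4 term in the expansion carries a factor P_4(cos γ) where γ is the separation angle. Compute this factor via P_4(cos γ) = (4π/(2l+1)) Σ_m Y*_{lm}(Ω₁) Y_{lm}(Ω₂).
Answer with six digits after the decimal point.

0.881587

Expand P_4 via completeness: Σ_{m} conj(Y_{4,m}) at Ω₁ times Y_{4,m} at Ω₂ —
  term(m=-4) = +0.000023+0.000027i   from Y*(Ω₁)=-0.000649-0.002739i, Y(Ω₂)=-0.011300+0.005622i
  term(m=-3) = +0.001695+0.001308i   from Y*(Ω₁)=-0.026401-0.005852i, Y(Ω₂)=-0.071677-0.033672i
  term(m=-2) = +0.035780+0.016766i   from Y*(Ω₁)=-0.090039+0.113879i, Y(Ω₂)=-0.062267-0.264959i
  term(m=-1) = +0.215034+0.047883i   from Y*(Ω₁)=+0.192216+0.397016i, Y(Ω₂)=+0.310138-0.391471i
  term(m=+0) = +0.126327+0.000000i   from Y*(Ω₁)=+0.532382-0.000000i, Y(Ω₂)=+0.237286+0.000000i
  term(m=+1) = +0.215034-0.047883i   from Y*(Ω₁)=-0.192216+0.397016i, Y(Ω₂)=-0.310138-0.391471i
  term(m=+2) = +0.035780-0.016766i   from Y*(Ω₁)=-0.090039-0.113879i, Y(Ω₂)=-0.062267+0.264959i
  term(m=+3) = +0.001695-0.001308i   from Y*(Ω₁)=+0.026401-0.005852i, Y(Ω₂)=+0.071677-0.033672i
  term(m=+4) = +0.000023-0.000027i   from Y*(Ω₁)=-0.000649+0.002739i, Y(Ω₂)=-0.011300-0.005622i
Accumulated sum +0.631390+0.000000i; after 4π/(2l+1) scaling, +0.881587+0.000000i ⇒ P_4 = 0.881587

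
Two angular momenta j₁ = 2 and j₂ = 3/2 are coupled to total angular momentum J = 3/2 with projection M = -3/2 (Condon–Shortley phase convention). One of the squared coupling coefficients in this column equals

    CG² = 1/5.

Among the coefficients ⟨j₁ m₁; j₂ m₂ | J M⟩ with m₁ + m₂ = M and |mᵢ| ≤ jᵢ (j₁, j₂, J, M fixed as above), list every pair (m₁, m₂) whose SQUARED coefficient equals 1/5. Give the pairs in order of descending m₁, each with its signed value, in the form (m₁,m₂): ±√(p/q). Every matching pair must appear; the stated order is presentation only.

Admissible pairs with m₁+m₂ = M = -3/2: (-2,1/2), (-1,-1/2), (0,-3/2)
  (m₁,m₂)=(0,-3/2): CG² = 1/5, CG = +√(1/5)   ← matches the target
  (m₁,m₂)=(-1,-1/2): CG² = 2/5, CG = −√(2/5)
  (m₁,m₂)=(-2,1/2): CG² = 2/5, CG = +√(2/5)
Pairs with CG² = 1/5: (0,-3/2): +√(1/5)

(0,-3/2): +√(1/5)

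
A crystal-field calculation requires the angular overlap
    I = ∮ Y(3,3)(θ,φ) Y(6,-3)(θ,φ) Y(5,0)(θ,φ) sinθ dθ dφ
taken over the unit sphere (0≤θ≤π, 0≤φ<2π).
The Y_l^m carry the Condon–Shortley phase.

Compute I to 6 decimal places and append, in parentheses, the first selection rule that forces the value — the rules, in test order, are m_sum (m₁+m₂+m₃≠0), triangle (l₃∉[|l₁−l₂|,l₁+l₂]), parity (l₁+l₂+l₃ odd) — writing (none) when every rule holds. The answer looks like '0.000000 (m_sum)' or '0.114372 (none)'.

Rules hold: Σm=0, L=14 even, 3≤5≤9.
N = 7·13·11 = 1001
Δ = 4!·2!·8!/15! = 1/675675
Racah Σ t=1..3: t=1:−1/8640 t=2:+1/2304 t=3:−1/8640 = 7/34560
⇒ 3j(3 6 5; 0 0 0)² = 7/429, sgn -1
Racah Σ t=0..0: t=0:+1/34560 = 1/34560
⇒ 3j(3 6 5; 3 -3 0)² = 4/143, sgn -1
4πI² = N·(3j₀)²·(3jₘ)² = 196/429
I = +1·√(0.456876/4π) = 0.19067531
No selection rule forces the value: the integral is nonzero (none).

0.190675 (none)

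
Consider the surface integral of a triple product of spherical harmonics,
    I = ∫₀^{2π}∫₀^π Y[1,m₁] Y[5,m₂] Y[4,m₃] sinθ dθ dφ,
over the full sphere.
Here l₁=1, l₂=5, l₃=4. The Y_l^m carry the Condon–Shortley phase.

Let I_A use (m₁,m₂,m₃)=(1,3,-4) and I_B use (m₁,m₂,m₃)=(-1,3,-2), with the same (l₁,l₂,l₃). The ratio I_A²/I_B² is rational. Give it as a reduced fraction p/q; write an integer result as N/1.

1/28

Same 1,5,4: normalisation and zero-m 3j drop out of the ratio.
A: Δ: 2! 0! 8! / 11! → 1/495; sum: t=0:+1/80640 = 1/80640; 3j²(1 5 4; 1 3 -4) = Δ·Π!·Σ² = 1/495  (sign +1)
B: Δ: 2! 0! 8! / 11! → 1/495; sum: t=2:+1/2880 = 1/2880; 3j²(1 5 4; -1 3 -2) = Δ·Π!·Σ² = 28/495  (sign +1)
I_A²/I_B² = (1/495)/(28/495) = 1/28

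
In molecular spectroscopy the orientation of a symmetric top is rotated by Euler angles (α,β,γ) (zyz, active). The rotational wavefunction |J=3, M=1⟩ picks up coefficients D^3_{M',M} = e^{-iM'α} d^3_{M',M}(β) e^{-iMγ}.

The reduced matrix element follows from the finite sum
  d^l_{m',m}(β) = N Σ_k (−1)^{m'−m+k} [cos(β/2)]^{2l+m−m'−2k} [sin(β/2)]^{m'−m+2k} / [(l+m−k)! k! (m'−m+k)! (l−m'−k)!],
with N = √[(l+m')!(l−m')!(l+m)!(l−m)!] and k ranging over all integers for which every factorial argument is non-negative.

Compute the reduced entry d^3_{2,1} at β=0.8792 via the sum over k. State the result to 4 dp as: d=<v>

d=-0.4554

d^3_{2,1}(β=0.8792) via the finite sum:
Half-angle: c=0.904922, s=0.425578. N=√(120·1·24·2)=75.894664
Admissible k: 0..1 (factorial args all ≥0)
  k=0: (−1)^1·75.8947/(24)·0.9049^5·0.4256^1 = -0.816647
  k=1: (−1)^2·75.8947/(12)·0.9049^3·0.4256^3 = +0.361243
d^3_{2,1}(0.8792) = -0.816647 +0.361243 = -0.455404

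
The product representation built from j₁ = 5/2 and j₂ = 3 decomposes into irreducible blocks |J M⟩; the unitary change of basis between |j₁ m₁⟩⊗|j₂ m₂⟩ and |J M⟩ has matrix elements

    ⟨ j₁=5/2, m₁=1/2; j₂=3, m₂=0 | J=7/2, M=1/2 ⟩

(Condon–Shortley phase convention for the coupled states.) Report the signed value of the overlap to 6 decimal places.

√[8·2!3!4!/10! · 3!2!3!3!4!3!] = √(6912/175)
  +(−1)^0/∏(0,2,2,3,1,1)! = 1/24  (running 1/24)
  +(−1)^1/∏(1,1,1,2,2,2)! = -1/8  (running -1/12)
  +(−1)^2/∏(2,0,0,1,3,3)! = 1/72  (running -5/72)
⟨..|..⟩ = √(6912/175)·(-5/72) = -0.436436

−√(4/21) ≈ -0.436436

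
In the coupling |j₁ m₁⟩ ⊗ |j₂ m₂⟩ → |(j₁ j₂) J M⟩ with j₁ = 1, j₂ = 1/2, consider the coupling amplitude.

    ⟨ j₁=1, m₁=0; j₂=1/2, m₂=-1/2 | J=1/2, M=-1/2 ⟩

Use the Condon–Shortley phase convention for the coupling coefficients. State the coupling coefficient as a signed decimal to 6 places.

√[2·1!1!0!/3! · 1!1!0!1!0!1!] = √(1/3)
  +(−1)^0/∏(0,1,1,0,0,0)! = 1  (running 1)
⟨..|..⟩ = √(1/3)·(1) = +0.577350

+√(1/3) = +0.577350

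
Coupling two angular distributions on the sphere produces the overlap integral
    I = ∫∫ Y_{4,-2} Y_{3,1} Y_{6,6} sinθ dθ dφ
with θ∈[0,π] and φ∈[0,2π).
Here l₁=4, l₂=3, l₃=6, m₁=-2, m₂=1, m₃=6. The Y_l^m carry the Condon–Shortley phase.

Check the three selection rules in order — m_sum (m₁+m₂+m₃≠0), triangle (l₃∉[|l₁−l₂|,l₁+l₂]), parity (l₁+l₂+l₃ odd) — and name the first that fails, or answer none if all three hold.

azimuthal sum: -2 + 1 + 6 = 5  ✗
1 ≤ 6 ≤ 7 (triangle on l)
L = 4 + 3 + 6 = 13 (odd)

m_sum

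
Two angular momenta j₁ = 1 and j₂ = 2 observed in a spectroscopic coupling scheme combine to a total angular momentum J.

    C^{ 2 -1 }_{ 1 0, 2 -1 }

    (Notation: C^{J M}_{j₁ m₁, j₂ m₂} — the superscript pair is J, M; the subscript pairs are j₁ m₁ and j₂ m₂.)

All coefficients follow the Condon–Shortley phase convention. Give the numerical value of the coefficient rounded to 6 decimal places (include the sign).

triangle: 1!×1!×3!/6! = 6/720
(j±m)!: 1!×1!×1!×3!×1!×3! = 36
prefactor² = (2J+1)×Δ×N² = 3/2
  k=0: +1/(0!×1!×1!×1!×0!×2!) = 1/2
  k=1: −1/(1!×0!×0!×0!×1!×3!) = -1/6
Σ = 1/3  ⇒  CG² = 3/2×(1/3)² = 1/6
CG = +√(1/6) = +0.408248

+√(1/6) ≈ +0.408248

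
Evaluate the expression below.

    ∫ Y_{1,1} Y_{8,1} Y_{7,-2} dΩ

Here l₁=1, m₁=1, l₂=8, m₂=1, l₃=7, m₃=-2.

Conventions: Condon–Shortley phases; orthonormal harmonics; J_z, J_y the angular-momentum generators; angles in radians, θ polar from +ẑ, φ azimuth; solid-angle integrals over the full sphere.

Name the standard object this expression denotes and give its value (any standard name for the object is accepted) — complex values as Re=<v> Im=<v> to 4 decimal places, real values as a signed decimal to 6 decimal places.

This is a Gaunt coefficient — the integral of a triple product of spherical harmonics over the sphere.
Checks pass: Σm=0; 16 even; l₃=7∈[7,9].
(2·1+1)(2·8+1)(2·7+1) = 765
Δ: 2! 0! 14! / 17! → 1/2040
sum: t=1:−1/25401600 = -1/25401600
3j²(1 8 7; 0 0 0) = Δ·Π!·Σ² = 8/255  (sign +1)
sum: t=0:+1/87091200 = 1/87091200
3j²(1 8 7; 1 1 -2) = Δ·Π!·Σ² = 7/680  (sign -1)
combine: 4πI² = 765·8/255·7/680 = 21/85
take √, sign -1: I = -0.14021525

Gaunt coefficient, -0.140215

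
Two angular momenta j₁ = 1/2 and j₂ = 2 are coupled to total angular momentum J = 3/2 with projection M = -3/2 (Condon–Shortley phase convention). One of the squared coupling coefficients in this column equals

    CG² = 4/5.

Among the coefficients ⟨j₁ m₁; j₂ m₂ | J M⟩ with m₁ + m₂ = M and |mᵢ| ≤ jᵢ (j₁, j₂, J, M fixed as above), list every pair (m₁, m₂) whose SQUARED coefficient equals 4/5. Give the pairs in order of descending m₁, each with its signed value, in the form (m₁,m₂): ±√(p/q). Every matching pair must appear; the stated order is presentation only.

(1/2,-2): +√(4/5)

Admissible pairs with m₁+m₂ = M = -3/2: (-1/2,-1), (1/2,-2)
  (m₁,m₂)=(1/2,-2): CG² = 4/5, CG = +√(4/5)   ← matches the target
  (m₁,m₂)=(-1/2,-1): CG² = 1/5, CG = −√(1/5)
Pairs with CG² = 4/5: (1/2,-2): +√(4/5)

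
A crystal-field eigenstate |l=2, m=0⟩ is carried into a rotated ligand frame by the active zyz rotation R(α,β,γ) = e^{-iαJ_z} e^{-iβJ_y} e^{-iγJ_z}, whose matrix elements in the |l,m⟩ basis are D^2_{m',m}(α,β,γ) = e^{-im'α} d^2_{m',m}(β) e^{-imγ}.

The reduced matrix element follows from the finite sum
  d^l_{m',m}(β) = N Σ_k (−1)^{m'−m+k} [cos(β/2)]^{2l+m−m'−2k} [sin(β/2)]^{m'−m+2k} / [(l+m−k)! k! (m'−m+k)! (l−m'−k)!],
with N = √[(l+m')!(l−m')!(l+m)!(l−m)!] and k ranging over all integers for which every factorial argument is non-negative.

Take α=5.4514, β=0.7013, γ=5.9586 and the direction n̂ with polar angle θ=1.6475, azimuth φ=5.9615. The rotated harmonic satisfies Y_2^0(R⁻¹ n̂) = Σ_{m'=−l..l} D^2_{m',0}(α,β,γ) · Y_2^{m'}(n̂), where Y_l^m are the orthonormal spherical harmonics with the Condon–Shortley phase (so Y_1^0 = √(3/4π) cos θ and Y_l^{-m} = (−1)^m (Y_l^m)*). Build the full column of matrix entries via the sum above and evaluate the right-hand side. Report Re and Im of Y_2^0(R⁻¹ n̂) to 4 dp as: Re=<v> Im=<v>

Need the full column D^2_{m',0} for m'=−2..2 at α=5.4514, β=0.7013, γ=5.9586.
cos(β/2)=0.939150, sin(β/2)=0.343508
d^2_{-2,0}: single k=2 term ⇒ +0.254929;  D = -0.023617-0.253833i
d^2_{-1,0}: k∈[1..2] ⇒ +0.696975 -0.093244 = +0.603731;  D = +0.406647-0.446239i
d^2_{0,0}: k∈[0..2] ⇒ +0.777928 -0.416298 +0.013924 = +0.375553;  D = +0.375553+0.000000i
d^2_{1,0}: k∈[0..1] ⇒ -0.696975 +0.093244 = -0.603731;  D = -0.406647-0.446239i
d^2_{2,0}: single k=0 term ⇒ +0.254929;  D = -0.023617+0.253833i
Y_2^{m'}(θ=1.6475,φ=5.9615) and Σ D·Y over m':
  (-0.0236-0.2538i)·(+0.3072+0.2304i)  (+0.4066-0.4462i)·(-0.0560-0.0187i)  (+0.3756+0.0000i)·(-0.3098+0.0000i)  (-0.4066-0.4462i)·(+0.0560-0.0187i)  (-0.0236+0.2538i)·(+0.3072-0.2304i)
Y_2^0(R⁻¹ n̂) = -0.076122+0.000000i

Re=-0.0761 Im=0.0000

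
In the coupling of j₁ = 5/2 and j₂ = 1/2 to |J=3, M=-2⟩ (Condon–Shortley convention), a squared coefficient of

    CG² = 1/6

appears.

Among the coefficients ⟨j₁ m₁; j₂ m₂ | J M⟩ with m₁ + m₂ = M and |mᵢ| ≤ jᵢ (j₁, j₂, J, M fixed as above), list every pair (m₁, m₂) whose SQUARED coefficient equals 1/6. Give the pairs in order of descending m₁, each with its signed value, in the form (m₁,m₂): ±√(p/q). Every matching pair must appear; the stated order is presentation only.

(-5/2,1/2): +√(1/6)

Admissible pairs with m₁+m₂ = M = -2: (-5/2,1/2), (-3/2,-1/2)
  (m₁,m₂)=(-3/2,-1/2): CG² = 5/6, CG = +√(5/6)
  (m₁,m₂)=(-5/2,1/2): CG² = 1/6, CG = +√(1/6)   ← matches the target
Pairs with CG² = 1/6: (-5/2,1/2): +√(1/6)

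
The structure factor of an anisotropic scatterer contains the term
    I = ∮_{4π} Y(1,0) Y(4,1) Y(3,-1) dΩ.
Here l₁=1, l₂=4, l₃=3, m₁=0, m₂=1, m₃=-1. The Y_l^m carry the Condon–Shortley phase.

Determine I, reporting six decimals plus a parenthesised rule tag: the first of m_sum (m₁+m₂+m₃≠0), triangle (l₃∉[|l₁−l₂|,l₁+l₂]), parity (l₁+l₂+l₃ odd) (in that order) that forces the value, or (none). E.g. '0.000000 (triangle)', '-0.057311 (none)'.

-0.238414 (none)

m-sum 0 ✓  L=8 even ✓  3≤3≤5 ✓
Π(2lᵢ+1) = 3×9×7 = 189
triangle coeff Δ(1,4,3) = 1/252
Σ_t [1,1]: t=1:−1/36 = -1/36
(3j)²=4/63 [(1 4 3; 0 0 0)], sign=+1
Σ_t [1,1]: t=1:−1/48 = -1/48
(3j)²=5/84 [(1 4 3; 0 1 -1)], sign=-1
⇒ 4πI² = 5/7
I = (-1)√(5/7/(4π)) = -0.23841361
No selection rule forces the value: the integral is nonzero (none).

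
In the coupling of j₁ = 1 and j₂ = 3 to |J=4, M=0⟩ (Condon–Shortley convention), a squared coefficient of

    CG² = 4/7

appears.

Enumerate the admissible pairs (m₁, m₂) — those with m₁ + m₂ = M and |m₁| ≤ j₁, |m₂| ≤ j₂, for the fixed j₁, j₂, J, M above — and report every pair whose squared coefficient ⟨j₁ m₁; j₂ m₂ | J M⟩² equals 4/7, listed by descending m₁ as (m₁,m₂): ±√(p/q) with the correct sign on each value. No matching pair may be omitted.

Admissible pairs with m₁+m₂ = M = 0: (-1,1), (0,0), (1,-1)
  (m₁,m₂)=(1,-1): CG² = 3/14, CG = +√(3/14)
  (m₁,m₂)=(0,0): CG² = 4/7, CG = +√(4/7)   ← matches the target
  (m₁,m₂)=(-1,1): CG² = 3/14, CG = +√(3/14)
Pairs with CG² = 4/7: (0,0): +√(4/7)

(0,0): +√(4/7)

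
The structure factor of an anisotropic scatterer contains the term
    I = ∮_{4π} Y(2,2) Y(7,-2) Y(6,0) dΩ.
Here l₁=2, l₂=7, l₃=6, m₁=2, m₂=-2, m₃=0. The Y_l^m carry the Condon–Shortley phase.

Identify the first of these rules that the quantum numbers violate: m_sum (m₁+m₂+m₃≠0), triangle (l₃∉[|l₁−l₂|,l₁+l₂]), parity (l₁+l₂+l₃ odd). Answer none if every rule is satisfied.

Σmᵢ = 0  ✓
l₃∈[|l₁−l₂|,l₁+l₂]=[5,9], have l₃=6  ✓
Σlᵢ = 15 ⇒ odd  ✗

parity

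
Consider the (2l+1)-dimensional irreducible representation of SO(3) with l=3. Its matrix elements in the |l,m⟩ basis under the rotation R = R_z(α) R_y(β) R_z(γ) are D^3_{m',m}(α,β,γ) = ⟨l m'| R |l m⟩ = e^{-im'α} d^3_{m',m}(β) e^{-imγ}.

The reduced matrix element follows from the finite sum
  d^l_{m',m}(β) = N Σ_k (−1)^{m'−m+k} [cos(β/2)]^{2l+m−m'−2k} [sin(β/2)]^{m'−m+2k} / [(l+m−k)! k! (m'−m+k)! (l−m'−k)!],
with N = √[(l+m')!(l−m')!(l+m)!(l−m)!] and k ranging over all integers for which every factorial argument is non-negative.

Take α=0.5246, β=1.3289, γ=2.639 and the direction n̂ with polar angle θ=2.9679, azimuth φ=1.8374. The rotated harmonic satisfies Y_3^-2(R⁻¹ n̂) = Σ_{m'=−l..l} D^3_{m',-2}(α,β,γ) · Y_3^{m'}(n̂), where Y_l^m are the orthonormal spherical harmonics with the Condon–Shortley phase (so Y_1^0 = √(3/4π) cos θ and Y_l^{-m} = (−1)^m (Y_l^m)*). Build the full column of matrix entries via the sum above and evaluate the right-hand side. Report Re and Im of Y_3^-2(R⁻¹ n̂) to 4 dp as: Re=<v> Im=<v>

Need the full column D^3_{m',-2} for m'=−3..3 at α=0.5246, β=1.3289, γ=2.6390.
cos(β/2)=0.787256, sin(β/2)=0.616626
d^3_{-3,-2}: single k=1 term ⇒ +0.456749;  D = +0.384879+0.245943i
d^3_{-2,-2}: k∈[0..1] ⇒ +0.238065 -0.730261 = -0.492196;  D = -0.491719-0.021657i
d^3_{-1,-2}: k∈[0..1] ⇒ -0.589660 +0.723509 = +0.133849;  D = +0.118687-0.061878i
d^3_{0,-2}: k∈[0..1] ⇒ +0.799961 -0.490773 = +0.309188;  D = +0.165704-0.261035i
d^3_{1,-2}: k∈[0..1] ⇒ -0.723509 +0.221935 = -0.501574;  D = -0.020564+0.501152i
d^3_{2,-2}: k∈[0..1] ⇒ +0.448012 -0.054971 = +0.393042;  D = -0.182748-0.347972i
d^3_{3,-2}: single k=0 term ⇒ -0.171910;  D = +0.145413+0.091696i
Y_3^{m'}(θ=2.9679,φ=1.8374) and Σ D·Y over m':
  (+0.3849+0.2459i)·(+0.0015+0.0015i)  (-0.4917-0.0217i)·(+0.0259-0.0153i)  (+0.1187-0.0619i)·(-0.0567-0.2075i)  (+0.1657-0.2610i)·(-0.6802+0.0000i)  (-0.0206+0.5012i)·(+0.0567-0.2075i)  (-0.1827-0.3480i)·(+0.0259+0.0153i)  (+0.1454+0.0917i)·(-0.0015+0.0015i)
Y_3^-2(R⁻¹ n̂) = -0.042084+0.185295i

Re=-0.0421 Im=0.1853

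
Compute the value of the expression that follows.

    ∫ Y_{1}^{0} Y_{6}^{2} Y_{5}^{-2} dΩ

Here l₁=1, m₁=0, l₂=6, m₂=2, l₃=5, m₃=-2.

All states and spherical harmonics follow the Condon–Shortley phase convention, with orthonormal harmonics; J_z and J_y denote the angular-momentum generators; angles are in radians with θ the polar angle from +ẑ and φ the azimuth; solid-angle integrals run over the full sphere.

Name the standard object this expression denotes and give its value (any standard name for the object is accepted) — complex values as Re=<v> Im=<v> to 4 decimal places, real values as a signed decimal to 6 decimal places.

Gaunt coefficient, +0.231133

This is a Gaunt coefficient — the integral of a triple product of spherical harmonics over the sphere.
Rules hold: Σm=0, L=12 even, 5≤5≤7.
N = 3·13·11 = 429
Δ = 2!·0!·10!/13! = 1/858
Racah Σ t=1..1: t=1:−1/14400 = -1/14400
⇒ 3j(1 6 5; 0 0 0)² = 6/143, sgn +1
Racah Σ t=1..1: t=1:−1/30240 = -1/30240
⇒ 3j(1 6 5; 0 2 -2)² = 16/429, sgn +1
4πI² = N·(3j₀)²·(3jₘ)² = 96/143
I = +1·√(0.671329/4π) = 0.23113338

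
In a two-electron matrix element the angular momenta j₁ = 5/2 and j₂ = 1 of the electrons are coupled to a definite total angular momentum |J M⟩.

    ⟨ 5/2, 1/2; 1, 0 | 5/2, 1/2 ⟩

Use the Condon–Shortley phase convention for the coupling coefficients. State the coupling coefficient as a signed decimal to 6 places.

+√(1/35) ≈ +0.169031

√[6·1!4!1!/7! · 3!2!1!1!3!2!] = √(144/35)
  +(−1)^0/∏(0,1,2,1,2,0)! = 1/4  (running 1/4)
  +(−1)^1/∏(1,0,1,0,3,1)! = -1/6  (running 1/12)
⟨..|..⟩ = √(144/35)·(1/12) = +0.169031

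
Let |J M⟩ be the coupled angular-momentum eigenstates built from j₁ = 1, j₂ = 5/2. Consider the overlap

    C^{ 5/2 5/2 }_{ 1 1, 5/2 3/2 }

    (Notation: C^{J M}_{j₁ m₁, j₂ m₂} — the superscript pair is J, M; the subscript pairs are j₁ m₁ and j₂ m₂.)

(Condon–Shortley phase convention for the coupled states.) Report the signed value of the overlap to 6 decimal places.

+0.534522

√[6·1!1!4!/7! · 2!0!4!1!5!0!] = √(1152/7)
  +(−1)^0/∏(0,1,0,4,1,0)! = 1/24  (running 1/24)
⟨..|..⟩ = √(1152/7)·(1/24) = +0.534522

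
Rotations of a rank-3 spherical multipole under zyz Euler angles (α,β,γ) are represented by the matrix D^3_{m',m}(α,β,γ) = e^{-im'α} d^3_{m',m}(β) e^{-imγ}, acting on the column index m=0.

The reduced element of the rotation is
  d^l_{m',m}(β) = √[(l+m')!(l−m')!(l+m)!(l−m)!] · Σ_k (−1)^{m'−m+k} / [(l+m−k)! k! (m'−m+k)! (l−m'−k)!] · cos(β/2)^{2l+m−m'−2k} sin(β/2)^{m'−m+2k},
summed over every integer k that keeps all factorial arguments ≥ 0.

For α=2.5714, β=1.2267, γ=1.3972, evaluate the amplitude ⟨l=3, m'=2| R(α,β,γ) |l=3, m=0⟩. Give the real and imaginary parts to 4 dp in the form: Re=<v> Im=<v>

Split into d^3_{2,0}(β=1.2267) × two z-phases.
With c≡cos(β/2)=0.817724 and s≡sin(β/2)=0.575610, N=[120·1·6·6]^{1/2}=65.726707
k∈{0,1} keeps every argument non-negative
  k=0: (−1)^2·65.7267/(12)·0.8177^4·0.5756^2 = +0.811419
  k=1: (−1)^3·65.7267/(12)·0.8177^2·0.5756^4 = -0.402057
d^3_{2,0}(1.2267) = +0.811419 -0.402057 = +0.409361
D = (+0.417244+0.908794i)·(+0.409361)·(+1.000000+0.000000i) = +0.170804+0.372025i

Re=0.1708 Im=0.3720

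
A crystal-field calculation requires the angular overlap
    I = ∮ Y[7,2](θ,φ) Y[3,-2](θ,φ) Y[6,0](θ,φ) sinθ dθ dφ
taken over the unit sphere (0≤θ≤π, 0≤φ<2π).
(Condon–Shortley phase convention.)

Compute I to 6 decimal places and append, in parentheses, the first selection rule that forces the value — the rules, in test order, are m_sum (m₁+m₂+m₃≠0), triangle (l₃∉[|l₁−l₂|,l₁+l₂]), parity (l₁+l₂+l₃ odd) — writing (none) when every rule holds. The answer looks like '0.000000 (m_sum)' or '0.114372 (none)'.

Checks pass: Σm=0; 16 even; l₃=6∈[4,10].
(2·7+1)(2·3+1)(2·6+1) = 1365
Δ: 4! 10! 2! / 17! → 1/2042040
sum: t=1:−1/207360 t=2:+1/57600 t=3:−1/207360 = 1/129600
3j²(7 3 6; 0 0 0) = Δ·Π!·Σ² = 168/12155  (sign +1)
sum: t=0:+1/345600 t=1:−1/207360 = -1/518400
3j²(7 3 6; 2 -2 0) = Δ·Π!·Σ² = 12/2431  (sign -1)
combine: 4πI² = 1365·168/12155·12/2431 = 42336/454597
take √, sign -1: I = -0.08608683
No selection rule forces the value: the integral is nonzero (none).

-0.086087 (none)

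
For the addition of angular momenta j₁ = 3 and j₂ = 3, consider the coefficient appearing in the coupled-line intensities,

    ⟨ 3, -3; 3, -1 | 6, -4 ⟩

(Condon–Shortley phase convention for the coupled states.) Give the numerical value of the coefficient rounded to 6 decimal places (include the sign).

√[13·0!6!6!/13! · 0!6!2!4!2!10!] = √(2985984000/11)
  +(−1)^0/∏(0,0,6,2,0,4)! = 1/34560  (running 1/34560)
⟨..|..⟩ = √(2985984000/11)·(1/34560) = +0.476731

+√(5/22) ≈ +0.476731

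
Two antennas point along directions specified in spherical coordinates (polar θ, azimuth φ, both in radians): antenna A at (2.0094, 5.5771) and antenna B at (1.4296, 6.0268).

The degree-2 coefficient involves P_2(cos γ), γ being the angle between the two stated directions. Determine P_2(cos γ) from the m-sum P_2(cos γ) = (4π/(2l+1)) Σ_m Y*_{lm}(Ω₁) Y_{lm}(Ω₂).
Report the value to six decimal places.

0.338036

Summing Y*_{l m}(θ₁,φ₁)·Y_{l m}(θ₂,φ₂) over m ∈ [−2, 2]; prefactor 4π/(2·2+1) = 2.513274:
  m=-2: Y*=0.05001 - 0.31263j  Y=0.32993 + 0.18575j  product 0.07457 - 0.09386j
  m=-1: Y*=-0.22601 + 0.19273j  Y=0.10412 + 0.02730j  product -0.02879 + 0.01390j
  m=+0: Y*=-0.14475 + 0.00000j  Y=-0.29665 + 0.00000j  product 0.04294 + 0.00000j
  m=+1: Y*=0.22601 + 0.19273j  Y=-0.10412 + 0.02730j  product -0.02879 - 0.01390j
  m=+2: Y*=0.05001 + 0.31263j  Y=0.32993 - 0.18575j  product 0.07457 + 0.09386j
Total Σ_m = 0.13450 + 0.00000j. Multiply by 2.513274: 0.33804 + 0.00000j. P_2(cos γ) = 0.338036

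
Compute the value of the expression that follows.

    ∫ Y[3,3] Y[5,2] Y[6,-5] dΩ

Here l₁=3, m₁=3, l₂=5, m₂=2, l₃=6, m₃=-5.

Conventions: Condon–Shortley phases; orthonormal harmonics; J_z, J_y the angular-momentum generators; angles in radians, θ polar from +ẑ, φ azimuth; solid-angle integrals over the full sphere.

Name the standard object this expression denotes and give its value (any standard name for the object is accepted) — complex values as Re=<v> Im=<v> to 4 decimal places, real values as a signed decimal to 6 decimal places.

This is a Gaunt coefficient — the integral of a triple product of spherical harmonics over the sphere.
Checks pass: Σm=0; 14 even; l₃=6∈[2,8].
(2·3+1)(2·5+1)(2·6+1) = 1001
Δ: 2! 4! 8! / 15! → 1/675675
sum: t=0:+1/8640 t=1:−1/2304 t=2:+1/8640 = -7/34560
3j²(3 5 6; 0 0 0) = Δ·Π!·Σ² = 7/429  (sign -1)
sum: t=0:+1/241920 = 1/241920
3j²(3 5 6; 3 2 -5) = Δ·Π!·Σ² = 2/91  (sign -1)
combine: 4πI² = 1001·7/429·2/91 = 14/39
take √, sign +1: I = 0.16901560

Gaunt coefficient, +0.169016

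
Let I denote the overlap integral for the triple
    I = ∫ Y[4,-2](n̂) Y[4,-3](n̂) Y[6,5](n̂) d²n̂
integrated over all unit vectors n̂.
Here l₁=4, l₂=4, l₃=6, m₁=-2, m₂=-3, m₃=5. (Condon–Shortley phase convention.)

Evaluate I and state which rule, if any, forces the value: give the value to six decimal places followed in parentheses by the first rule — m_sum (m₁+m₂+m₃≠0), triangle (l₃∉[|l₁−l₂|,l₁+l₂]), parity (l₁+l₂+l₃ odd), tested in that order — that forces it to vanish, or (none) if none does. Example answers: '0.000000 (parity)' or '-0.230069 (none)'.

m-sum 0 ✓  L=14 even ✓  0≤6≤8 ✓
Π(2lᵢ+1) = 9×9×13 = 1053
triangle coeff Δ(4,4,6) = 1/1261260
Σ_t [0,2]: t=0:+1/4608 t=1:−1/1296 t=2:+1/4608 = -7/20736
(3j)²=20/1287 [(4 4 6; 0 0 0)], sign=-1
Σ_t [0,1]: t=0:+1/172800 t=1:−1/86400 = -1/172800
(3j)²=1/130 [(4 4 6; -2 -3 5)], sign=+1
⇒ 4πI² = 18/143
I = (-1)√(18/143/(4π)) = -0.10008369
No selection rule forces the value: the integral is nonzero (none).

-0.100084 (none)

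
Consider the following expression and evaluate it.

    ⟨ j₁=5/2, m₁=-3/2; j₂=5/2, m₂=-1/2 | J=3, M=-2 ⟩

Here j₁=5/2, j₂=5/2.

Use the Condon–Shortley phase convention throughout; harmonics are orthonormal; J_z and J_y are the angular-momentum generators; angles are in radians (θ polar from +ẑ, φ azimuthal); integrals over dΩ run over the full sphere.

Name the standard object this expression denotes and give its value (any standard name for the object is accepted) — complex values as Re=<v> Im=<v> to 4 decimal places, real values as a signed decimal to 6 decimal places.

Clebsch–Gordan coefficient, −√(1/12) ≈ -0.288675

This is a Clebsch–Gordan (vector-coupling) coefficient.
j₁+j₂−J=2  J+j₁−j₂=3  J−j₁+j₂=3  j₁+j₂+J+1=9
(j₁±m₁, j₂±m₂, J±M) = (1,4,2,3,1,5)
P² = 48
sum k=1..2:
  [1] −1/12 = -1/12
  [2] +1/24 = 1/24
S = -1/24
C² = P²·S² = 1/12 ; C = -0.288675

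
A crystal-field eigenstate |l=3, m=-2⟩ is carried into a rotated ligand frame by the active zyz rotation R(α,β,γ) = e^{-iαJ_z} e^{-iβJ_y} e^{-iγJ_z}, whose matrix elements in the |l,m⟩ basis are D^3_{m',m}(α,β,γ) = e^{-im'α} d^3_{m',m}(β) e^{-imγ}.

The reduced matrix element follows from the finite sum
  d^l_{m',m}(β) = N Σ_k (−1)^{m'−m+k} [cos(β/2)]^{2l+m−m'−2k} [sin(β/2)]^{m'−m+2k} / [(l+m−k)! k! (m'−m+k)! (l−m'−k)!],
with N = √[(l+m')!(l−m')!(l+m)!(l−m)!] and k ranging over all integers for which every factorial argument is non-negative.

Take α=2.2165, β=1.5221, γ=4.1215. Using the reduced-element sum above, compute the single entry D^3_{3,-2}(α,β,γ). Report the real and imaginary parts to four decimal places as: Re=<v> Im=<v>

First d^3_{3,-2}(β=1.5221), then the phase factors e^{-i(3)α} and e^{-i(-2)γ}:
Half-angle: c=0.724112, s=0.689682. N=√(720·1·1·120)=293.938769
k∈{0} keeps every argument non-negative
  k=0: (−1)^5·293.9388/(120)·0.7241^1·0.6897^5 = -0.276775
d^3_{3,-2}(1.5221) = -0.276775
D = (+0.933654-0.358177i)·(-0.276775)·(-0.379280+0.925282i) = +0.006283-0.276703i

Re=0.0063 Im=-0.2767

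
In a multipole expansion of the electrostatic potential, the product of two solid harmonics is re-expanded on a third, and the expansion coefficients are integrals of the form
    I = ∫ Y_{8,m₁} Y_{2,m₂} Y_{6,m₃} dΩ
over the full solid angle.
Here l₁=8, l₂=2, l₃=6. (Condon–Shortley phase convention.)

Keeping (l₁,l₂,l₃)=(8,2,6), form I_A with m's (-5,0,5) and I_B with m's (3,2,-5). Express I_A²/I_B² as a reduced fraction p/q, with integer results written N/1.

234/5

l's match ⇒ only the (l;m) 3-j factors differ between A and B.
A: triangle coeff Δ(8,2,6) = 1/30940; Σ_t [2,2]: t=2:+1/159667200 = 1/159667200; (3j)²=9/1190 [(8 2 6; -5 0 5)], sign=-1
B: triangle coeff Δ(8,2,6) = 1/30940; Σ_t [4,4]: t=4:+1/958003200 = 1/958003200; (3j)²=1/6188 [(8 2 6; 3 2 -5)], sign=-1
I_A²/I_B² = (9/1190)/(1/6188) = 234/5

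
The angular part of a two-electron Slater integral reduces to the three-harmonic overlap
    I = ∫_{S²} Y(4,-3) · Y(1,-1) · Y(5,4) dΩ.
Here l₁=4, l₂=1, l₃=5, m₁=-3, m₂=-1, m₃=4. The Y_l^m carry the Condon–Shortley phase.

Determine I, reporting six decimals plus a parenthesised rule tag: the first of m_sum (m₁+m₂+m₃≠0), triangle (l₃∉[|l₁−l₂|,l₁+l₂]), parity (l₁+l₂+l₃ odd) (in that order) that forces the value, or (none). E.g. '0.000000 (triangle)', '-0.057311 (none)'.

m-sum 0 ✓  L=10 even ✓  3≤5≤5 ✓
Π(2lᵢ+1) = 9×3×11 = 297
triangle coeff Δ(4,1,5) = 1/495
Σ_t [0,0]: t=0:+1/576 = 1/576
(3j)²=5/99 [(4 1 5; 0 0 0)], sign=-1
Σ_t [0,0]: t=0:+1/10080 = 1/10080
(3j)²=4/55 [(4 1 5; -3 -1 4)], sign=-1
⇒ 4πI² = 12/11
I = (+1)√(12/11/(4π)) = 0.29463840
No selection rule forces the value: the integral is nonzero (none).

0.294638 (none)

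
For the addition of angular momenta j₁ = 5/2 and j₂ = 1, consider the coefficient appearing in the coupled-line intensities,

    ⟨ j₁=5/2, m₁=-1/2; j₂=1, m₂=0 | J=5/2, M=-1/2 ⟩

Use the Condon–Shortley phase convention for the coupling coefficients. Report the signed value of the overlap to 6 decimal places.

-0.169031

j₁+j₂−J=1  J+j₁−j₂=4  J−j₁+j₂=1  j₁+j₂+J+1=7
(j₁±m₁, j₂±m₂, J±M) = (2,3,1,1,2,3)
P² = 144/35
sum k=0..1:
  [0] +1/6 = 1/6
  [1] −1/4 = -1/4
S = -1/12
C² = P²·S² = 1/35 ; C = -0.169031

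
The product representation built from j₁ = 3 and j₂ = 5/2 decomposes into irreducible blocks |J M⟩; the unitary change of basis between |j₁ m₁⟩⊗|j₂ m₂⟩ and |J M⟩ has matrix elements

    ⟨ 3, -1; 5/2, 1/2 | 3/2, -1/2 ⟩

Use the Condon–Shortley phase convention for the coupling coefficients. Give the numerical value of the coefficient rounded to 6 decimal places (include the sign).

−√(1/105) ≈ -0.097590

√[4·4!2!1!/8! · 2!4!3!2!1!2!] = √(192/35)
  +(−1)^2/∏(2,2,2,1,0,0)! = 1/8  (running 1/8)
  +(−1)^3/∏(3,1,1,0,1,1)! = -1/6  (running -1/24)
⟨..|..⟩ = √(192/35)·(-1/24) = -0.097590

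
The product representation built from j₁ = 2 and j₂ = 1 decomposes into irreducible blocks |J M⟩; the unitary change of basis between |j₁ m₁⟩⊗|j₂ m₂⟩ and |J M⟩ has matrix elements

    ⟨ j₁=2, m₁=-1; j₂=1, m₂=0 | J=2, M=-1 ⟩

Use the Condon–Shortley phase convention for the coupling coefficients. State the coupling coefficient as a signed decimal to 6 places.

-0.408248

√[5·1!3!1!/6! · 1!3!1!1!1!3!] = √(3/2)
  +(−1)^0/∏(0,1,3,1,0,0)! = 1/6  (running 1/6)
  +(−1)^1/∏(1,0,2,0,1,1)! = -1/2  (running -1/3)
⟨..|..⟩ = √(3/2)·(-1/3) = -0.408248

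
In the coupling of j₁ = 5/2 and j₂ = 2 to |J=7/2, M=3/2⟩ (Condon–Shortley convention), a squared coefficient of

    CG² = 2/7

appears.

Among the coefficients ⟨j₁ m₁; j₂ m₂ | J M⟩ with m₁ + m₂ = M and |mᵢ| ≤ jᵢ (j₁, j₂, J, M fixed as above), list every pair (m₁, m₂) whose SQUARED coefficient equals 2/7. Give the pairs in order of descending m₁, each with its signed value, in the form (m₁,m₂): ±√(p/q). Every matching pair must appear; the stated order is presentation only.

(3/2,0): +√(2/7)

Admissible pairs with m₁+m₂ = M = 3/2: (-1/2,2), (1/2,1), (3/2,0), (5/2,-1)
  (m₁,m₂)=(5/2,-1): CG² = 5/21, CG = +√(5/21)
  (m₁,m₂)=(3/2,0): CG² = 2/7, CG = +√(2/7)   ← matches the target
  (m₁,m₂)=(1/2,1): CG² = 2/21, CG = −√(2/21)
  (m₁,m₂)=(-1/2,2): CG² = 8/21, CG = −√(8/21)
Pairs with CG² = 2/7: (3/2,0): +√(2/7)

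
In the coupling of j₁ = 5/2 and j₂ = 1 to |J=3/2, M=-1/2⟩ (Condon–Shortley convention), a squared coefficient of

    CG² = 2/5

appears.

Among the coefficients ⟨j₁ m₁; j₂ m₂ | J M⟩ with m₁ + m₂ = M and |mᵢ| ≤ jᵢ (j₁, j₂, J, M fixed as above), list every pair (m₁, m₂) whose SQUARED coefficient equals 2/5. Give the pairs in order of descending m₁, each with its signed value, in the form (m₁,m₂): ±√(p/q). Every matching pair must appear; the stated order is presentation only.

(-1/2,0): −√(2/5); (-3/2,1): +√(2/5)

Admissible pairs with m₁+m₂ = M = -1/2: (-3/2,1), (-1/2,0), (1/2,-1)
  (m₁,m₂)=(1/2,-1): CG² = 1/5, CG = +√(1/5)
  (m₁,m₂)=(-1/2,0): CG² = 2/5, CG = −√(2/5)   ← matches the target
  (m₁,m₂)=(-3/2,1): CG² = 2/5, CG = +√(2/5)   ← matches the target
Pairs with CG² = 2/5: (-1/2,0): −√(2/5); (-3/2,1): +√(2/5)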